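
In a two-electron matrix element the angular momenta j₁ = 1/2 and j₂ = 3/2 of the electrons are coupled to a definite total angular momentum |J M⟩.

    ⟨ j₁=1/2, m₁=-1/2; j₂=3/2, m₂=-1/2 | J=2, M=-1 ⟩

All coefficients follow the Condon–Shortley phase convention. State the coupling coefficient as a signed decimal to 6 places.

+0.866025  (= +√(3/4))

triangle: 0!*1!*3!/5! = 6/120
(j±m)!: 0!*1!*1!*2!*1!*3! = 12
prefactor² = (2J+1)*Δ*N² = 3
  k=0: +1/(0!*0!*1!*1!*0!*2!) = 1/2
Σ = 1/2  ⇒  CG² = 3*(1/2)² = 3/4
CG = +√(3/4) = +0.866025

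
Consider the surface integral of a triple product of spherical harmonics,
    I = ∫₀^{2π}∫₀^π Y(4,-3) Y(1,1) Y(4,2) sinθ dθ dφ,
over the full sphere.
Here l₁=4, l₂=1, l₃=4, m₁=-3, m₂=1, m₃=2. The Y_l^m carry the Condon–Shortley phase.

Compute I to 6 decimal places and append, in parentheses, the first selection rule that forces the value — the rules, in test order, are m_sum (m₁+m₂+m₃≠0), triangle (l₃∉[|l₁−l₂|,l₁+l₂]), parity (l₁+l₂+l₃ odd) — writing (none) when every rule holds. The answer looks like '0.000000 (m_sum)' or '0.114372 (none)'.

l₁+l₂+l₃=9 is odd: 3j(l;000)=0 ⇒ I=0

0.000000 (parity)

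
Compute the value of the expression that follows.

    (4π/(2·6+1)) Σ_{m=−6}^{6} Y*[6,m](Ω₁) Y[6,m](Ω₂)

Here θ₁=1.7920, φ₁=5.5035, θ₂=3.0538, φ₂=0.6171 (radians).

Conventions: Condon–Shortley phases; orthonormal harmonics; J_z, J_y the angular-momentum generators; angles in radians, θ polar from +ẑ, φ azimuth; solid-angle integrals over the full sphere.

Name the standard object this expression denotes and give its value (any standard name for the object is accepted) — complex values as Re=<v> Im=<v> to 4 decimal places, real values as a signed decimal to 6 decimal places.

Legendre polynomial (addition theorem), -0.011159

This sum is the spherical-harmonic addition theorem: it equals the Legendre polynomial P_l(cos γ) of the angle γ between the two directions.
Addition theorem: P_6(cos γ) = (4π/13) Σ_m Y*_{lm}(Ω₁) Y_{lm}(Ω₂), m = −6…6:
  [-6]  conj(Y_{6,-6})(Ω₁) = -0.01428 + 0.41638j ; Y_{6,-6}(Ω₂) = -0.00000 + 0.00000j ; Δ = -0.00000 - 0.00000j
  [-5]  conj(Y_{6,-5})(Ω₁) = 0.23596 - 0.22285j ; Y_{6,-5}(Ω₂) = 0.00001 + 0.00000j ; Δ = 0.00000 - 0.00000j
  [-4]  conj(Y_{6,-4})(Ω₁) = 0.15205 + 0.00348j ; Y_{6,-4}(Ω₂) = -0.00016 - 0.00013j ; Δ = -0.00002 - 0.00002j
  [-3]  conj(Y_{6,-3})(Ω₁) = -0.22785 - 0.23579j ; Y_{6,-3}(Ω₂) = 0.00096 + 0.00333j ; Δ = 0.00057 - 0.00098j
  [-2]  conj(Y_{6,-2})(Ω₁) = 0.00074 - 0.06509j ; Y_{6,-2}(Ω₂) = 0.01293 - 0.03695j ; Δ = -0.00240 - 0.00087j
  [-1]  conj(Y_{6,-1})(Ω₁) = -0.22779 + 0.22520j ; Y_{6,-1}(Ω₂) = -0.22670 + 0.16086j ; Δ = 0.01542 - 0.08770j
  [+0]  conj(Y_{6,0})(Ω₁) = -0.04130 + 0.00000j ; Y_{6,0}(Ω₂) = 0.93642 + 0.00000j ; Δ = -0.03867 + 0.00000j
  [+1]  conj(Y_{6,1})(Ω₁) = 0.22779 + 0.22520j ; Y_{6,1}(Ω₂) = 0.22670 + 0.16086j ; Δ = 0.01542 + 0.08770j
  [+2]  conj(Y_{6,2})(Ω₁) = 0.00074 + 0.06509j ; Y_{6,2}(Ω₂) = 0.01293 + 0.03695j ; Δ = -0.00240 + 0.00087j
  [+3]  conj(Y_{6,3})(Ω₁) = 0.22785 - 0.23579j ; Y_{6,3}(Ω₂) = -0.00096 + 0.00333j ; Δ = 0.00057 + 0.00098j
  [+4]  conj(Y_{6,4})(Ω₁) = 0.15205 - 0.00348j ; Y_{6,4}(Ω₂) = -0.00016 + 0.00013j ; Δ = -0.00002 + 0.00002j
  [+5]  conj(Y_{6,5})(Ω₁) = -0.23596 - 0.22285j ; Y_{6,5}(Ω₂) = -0.00001 + 0.00000j ; Δ = 0.00000 + 0.00000j
  [+6]  conj(Y_{6,6})(Ω₁) = -0.01428 - 0.41638j ; Y_{6,6}(Ω₂) = -0.00000 - 0.00000j ; Δ = -0.00000 + 0.00000j
Accumulated sum -0.01154 - 0.00000j; after 4π/(2l+1) scaling, -0.01116 - 0.00000j ⇒ P_6 = -0.011159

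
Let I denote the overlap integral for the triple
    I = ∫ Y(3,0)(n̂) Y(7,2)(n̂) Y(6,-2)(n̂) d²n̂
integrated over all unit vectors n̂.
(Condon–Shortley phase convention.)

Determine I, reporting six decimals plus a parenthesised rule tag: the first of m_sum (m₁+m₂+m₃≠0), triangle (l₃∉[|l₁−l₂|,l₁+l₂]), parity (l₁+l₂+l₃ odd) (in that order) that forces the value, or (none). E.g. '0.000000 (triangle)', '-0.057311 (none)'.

0.080527 (none)

Rules hold: Σm=0, L=16 even, 4≤6≤10.
N = 7·15·13 = 1365
Δ = 4!·2!·10!/17! = 1/2042040
Racah Σ t=1..3: t=1:−1/207360 t=2:+1/57600 t=3:−1/207360 = 1/129600
⇒ 3j(3 7 6; 0 0 0)² = 168/12155, sgn +1
Racah Σ t=1..3: t=1:−1/967680 t=2:+1/120960 t=3:−1/207360 = 1/414720
⇒ 3j(3 7 6; 0 2 -2)² = 21/4862, sgn +1
4πI² = N·(3j₀)²·(3jₘ)² = 37044/454597
I = +1·√(0.0814876/4π) = 0.08052685
No selection rule forces the value: the integral is nonzero (none).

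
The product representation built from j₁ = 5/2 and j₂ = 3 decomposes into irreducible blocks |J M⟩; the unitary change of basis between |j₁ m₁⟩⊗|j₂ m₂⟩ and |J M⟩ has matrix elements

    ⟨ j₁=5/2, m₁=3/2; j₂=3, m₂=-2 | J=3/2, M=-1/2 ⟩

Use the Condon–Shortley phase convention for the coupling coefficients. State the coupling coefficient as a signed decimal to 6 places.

√[4·4!1!2!/8! · 4!1!1!5!1!2!] = √(192/7)
  +(−1)^0/∏(0,4,1,1,0,1)! = 1/24  (running 1/24)
  +(−1)^1/∏(1,3,0,0,1,2)! = -1/12  (running -1/24)
⟨..|..⟩ = √(192/7)·(-1/24) = -0.218218

-0.218218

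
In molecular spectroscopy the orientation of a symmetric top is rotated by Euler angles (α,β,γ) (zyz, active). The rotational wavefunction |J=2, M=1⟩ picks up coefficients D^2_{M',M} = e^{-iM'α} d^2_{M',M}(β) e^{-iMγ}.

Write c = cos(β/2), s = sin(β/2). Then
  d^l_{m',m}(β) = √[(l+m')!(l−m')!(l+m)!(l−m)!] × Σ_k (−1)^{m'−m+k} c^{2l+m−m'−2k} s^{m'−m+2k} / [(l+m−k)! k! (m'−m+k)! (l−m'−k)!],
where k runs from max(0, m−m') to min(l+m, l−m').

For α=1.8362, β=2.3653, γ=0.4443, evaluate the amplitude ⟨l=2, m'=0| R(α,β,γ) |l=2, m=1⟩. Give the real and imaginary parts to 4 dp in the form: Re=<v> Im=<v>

First d^2_{0,1}(β=2.3653), then the phase factors e^{-i(0)α} and e^{-i(1)γ}:
Half-angle: c=0.378473, s=0.925612. N=√(2·2·6·1)=4.898979
k: max(0,(1)−(0))=1 … min(2+(1),2−(0))=2
  k=1: (−1)^0·4.8990/(2)·0.3785^3·0.9256^1 = +0.122917
  k=2: (−1)^1·4.8990/(2)·0.3785^1·0.9256^3 = -0.735187
d^2_{0,1}(2.3653) = +0.122917 -0.735187 = -0.612271
D = (+1.000000+0.000000i)·(-0.612271)·(+0.902912-0.429826i) = -0.552827+0.263170i

Re=-0.5528 Im=0.2632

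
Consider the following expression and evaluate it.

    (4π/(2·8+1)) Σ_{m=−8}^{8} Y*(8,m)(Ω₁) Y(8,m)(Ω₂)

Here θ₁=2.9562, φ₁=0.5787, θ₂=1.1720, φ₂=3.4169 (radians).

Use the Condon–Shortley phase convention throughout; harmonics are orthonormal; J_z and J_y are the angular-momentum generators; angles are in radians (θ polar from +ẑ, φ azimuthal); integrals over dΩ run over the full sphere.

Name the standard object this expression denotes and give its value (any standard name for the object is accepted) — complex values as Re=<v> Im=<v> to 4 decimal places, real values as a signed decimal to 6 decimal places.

This sum is the spherical-harmonic addition theorem: it equals the Legendre polynomial P_l(cos γ) of the angle γ between the two directions.
Expand P_8 via completeness: Σ_{m} conj(Y_{8,m}) at Ω₁ times Y_{8,m} at Ω₂ —
  m=-8: Y*=-0.00000 - 0.00000j  Y=-0.15829 - 0.21634j  product -0.00000 + 0.00000j
  m=-7: Y*=0.00001 + 0.00001j  Y=0.15762 + 0.42344j  product -0.00000 + 0.00001j
  m=-6: Y*=-0.00019 - 0.00006j  Y=-0.02355 - 0.28992j  product -0.00001 + 0.00006j
  m=-5: Y*=0.00189 - 0.00048j  Y=0.02990 - 0.15200j  product -0.00002 - 0.00030j
  m=-4: Y*=-0.00967 + 0.01050j  Y=-0.15925 + 0.31384j  product -0.00176 - 0.00471j
  m=-3: Y*=0.01263 - 0.07573j  Y=0.00606 - 0.00657j  product -0.00042 - 0.00054j
  m=-2: Y*=0.11599 + 0.26440j  Y=0.28359 - 0.17411j  product 0.07893 + 0.05479j
  m=-1: Y*=-0.55377 - 0.36178j  Y=-0.07287 + 0.02058j  product 0.04780 + 0.01496j
  m=+0: Y*=0.54663 + 0.00000j  Y=-0.32060 + 0.00000j  product -0.17525 + 0.00000j
  m=+1: Y*=0.55377 - 0.36178j  Y=0.07287 + 0.02058j  product 0.04780 - 0.01496j
  m=+2: Y*=0.11599 - 0.26440j  Y=0.28359 + 0.17411j  product 0.07893 - 0.05479j
  m=+3: Y*=-0.01263 - 0.07573j  Y=-0.00606 - 0.00657j  product -0.00042 + 0.00054j
  m=+4: Y*=-0.00967 - 0.01050j  Y=-0.15925 - 0.31384j  product -0.00176 + 0.00471j
  m=+5: Y*=-0.00189 - 0.00048j  Y=-0.02990 - 0.15200j  product -0.00002 + 0.00030j
  m=+6: Y*=-0.00019 + 0.00006j  Y=-0.02355 + 0.28992j  product -0.00001 - 0.00006j
  m=+7: Y*=-0.00001 + 0.00001j  Y=-0.15762 + 0.42344j  product -0.00000 - 0.00001j
  m=+8: Y*=-0.00000 + 0.00000j  Y=-0.15829 + 0.21634j  product -0.00000 - 0.00000j
Total Σ_m = 0.07379 - 0.00000j. Multiply by 0.739198: 0.05454 - 0.00000j. P_8(cos γ) = 0.054543

Legendre polynomial (addition theorem), +0.054543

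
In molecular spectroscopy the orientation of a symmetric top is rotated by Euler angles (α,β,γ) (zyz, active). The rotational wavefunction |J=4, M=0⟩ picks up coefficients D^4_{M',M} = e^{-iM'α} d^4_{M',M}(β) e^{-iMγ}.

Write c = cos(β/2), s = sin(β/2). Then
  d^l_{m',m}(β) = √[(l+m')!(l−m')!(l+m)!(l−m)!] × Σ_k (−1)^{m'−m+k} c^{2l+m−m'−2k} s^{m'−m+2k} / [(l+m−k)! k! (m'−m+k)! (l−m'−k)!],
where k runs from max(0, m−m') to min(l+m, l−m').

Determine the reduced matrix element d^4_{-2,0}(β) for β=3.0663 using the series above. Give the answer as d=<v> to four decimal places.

d^4_{-2,0}(β=3.0663) via the finite sum:
Half-angle: c=0.037637, s=0.999291. N=√(2·720·24·24)=910.735966
Admissible k: 2..4 (factorial args all ≥0)
  k=2: (−1)^0·910.7360/(96)·0.0376^6·0.9993^2 = +0.000000
  k=3: (−1)^1·910.7360/(36)·0.0376^4·0.9993^4 = -0.000051
  k=4: (−1)^2·910.7360/(96)·0.0376^2·0.9993^6 = +0.013382
d^4_{-2,0}(3.0663) = +0.000000 -0.000051 +0.013382 = +0.013331

d=0.0133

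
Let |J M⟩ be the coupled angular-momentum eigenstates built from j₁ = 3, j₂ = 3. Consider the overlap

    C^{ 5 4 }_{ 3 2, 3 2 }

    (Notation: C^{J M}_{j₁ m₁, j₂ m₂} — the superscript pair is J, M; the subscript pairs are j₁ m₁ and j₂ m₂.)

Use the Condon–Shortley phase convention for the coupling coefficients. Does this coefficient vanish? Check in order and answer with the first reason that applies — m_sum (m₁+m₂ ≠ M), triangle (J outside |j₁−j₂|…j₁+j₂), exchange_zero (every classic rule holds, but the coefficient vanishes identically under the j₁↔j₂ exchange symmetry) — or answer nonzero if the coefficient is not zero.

exchange_zero

m-sum: m₁+m₂ = 2+2 = 4, M = 4  ✓
triangle: |j₁−j₂| = 0 ≤ J = 5 ≤ j₁+j₂ = 6  ✓
exchange: j₁=j₂ and m₁=m₂, and (−1)^(j₁+j₂−J) = (−1)^1 = −1 forces ⟨j₁m₁;j₂m₂|JM⟩ = −⟨j₂m₂;j₁m₁|JM⟩ = −⟨j₁m₁;j₂m₂|JM⟩ ⇒ the coefficient vanishes identically
Racah sum check: Σ_k collapses to 0 ⇒ CG = 0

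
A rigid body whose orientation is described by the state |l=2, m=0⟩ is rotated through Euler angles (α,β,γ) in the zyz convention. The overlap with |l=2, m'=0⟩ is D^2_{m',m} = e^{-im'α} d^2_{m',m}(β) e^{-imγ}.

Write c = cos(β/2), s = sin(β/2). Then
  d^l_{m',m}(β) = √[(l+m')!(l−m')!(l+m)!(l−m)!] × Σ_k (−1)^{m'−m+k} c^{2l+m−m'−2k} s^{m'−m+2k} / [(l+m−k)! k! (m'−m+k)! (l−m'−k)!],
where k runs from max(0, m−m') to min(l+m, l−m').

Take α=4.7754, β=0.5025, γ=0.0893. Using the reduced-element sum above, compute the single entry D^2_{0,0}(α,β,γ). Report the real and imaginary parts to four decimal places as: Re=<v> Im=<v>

Re=0.6521 Im=0.0000

First d^2_{0,0}(β=0.5025), then the phase factors e^{-i(0)α} and e^{-i(0)γ}:
Half-angle: c=0.968602, s=0.248615. N=√(2·2·2·2)=4.000000
k: max(0,(0)−(0))=0 … min(2+(0),2−(0))=2
  k=0: (−1)^0·4.0000/(4)·0.9686^4·0.2486^0 = +0.880202
  k=1: (−1)^1·4.0000/(1)·0.9686^2·0.2486^2 = -0.231956
  k=2: (−1)^2·4.0000/(4)·0.9686^0·0.2486^4 = +0.003820
d^2_{0,0}(0.5025) = +0.880202 -0.231956 +0.003820 = +0.652066
Phases: e^{-i·(0)·4.7754}=+1.000000+0.000000i, e^{-i·(0)·0.0893}=+1.000000+0.000000i ⇒ D=+0.652066+0.000000i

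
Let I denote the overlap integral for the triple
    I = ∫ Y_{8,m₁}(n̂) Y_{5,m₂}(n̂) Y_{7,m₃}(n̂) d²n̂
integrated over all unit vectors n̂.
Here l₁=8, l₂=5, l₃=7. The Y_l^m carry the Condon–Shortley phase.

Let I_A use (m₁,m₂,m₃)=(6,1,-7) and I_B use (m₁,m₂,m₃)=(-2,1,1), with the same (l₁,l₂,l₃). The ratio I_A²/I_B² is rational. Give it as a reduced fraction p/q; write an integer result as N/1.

102245/38809

Same 8,5,7: normalisation and zero-m 3j drop out of the ratio.
A: Δ: 6! 10! 4! / 21! → 1/814773960; sum: t=2:+1/4180377600 = 1/4180377600; 3j²(8 5 7; 6 1 -7) = Δ·Π!·Σ² = 143/7752  (sign +1)
B: Δ: 6! 10! 4! / 21! → 1/814773960; sum: t=2:+1/92897280 t=3:−1/6531840 t=4:+1/3317760 t=5:−1/10368000 t=6:+1/298598400 = 197/2985984000; 3j²(8 5 7; -2 1 1) = Δ·Π!·Σ² = 38809/5542680  (sign +1)
I_A²/I_B² = (143/7752)/(38809/5542680) = 102245/38809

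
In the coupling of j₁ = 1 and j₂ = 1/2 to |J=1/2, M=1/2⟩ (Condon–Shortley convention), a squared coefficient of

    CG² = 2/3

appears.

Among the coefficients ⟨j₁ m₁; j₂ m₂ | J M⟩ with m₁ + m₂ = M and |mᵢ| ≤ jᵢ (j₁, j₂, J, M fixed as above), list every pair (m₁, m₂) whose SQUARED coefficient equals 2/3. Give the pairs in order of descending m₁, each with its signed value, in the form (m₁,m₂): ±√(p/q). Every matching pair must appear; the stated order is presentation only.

(1,-1/2): +√(2/3)

Admissible pairs with m₁+m₂ = M = 1/2: (0,1/2), (1,-1/2)
  (m₁,m₂)=(1,-1/2): CG² = 2/3, CG = +√(2/3)   ← matches the target
  (m₁,m₂)=(0,1/2): CG² = 1/3, CG = −√(1/3)
Pairs with CG² = 2/3: (1,-1/2): +√(2/3)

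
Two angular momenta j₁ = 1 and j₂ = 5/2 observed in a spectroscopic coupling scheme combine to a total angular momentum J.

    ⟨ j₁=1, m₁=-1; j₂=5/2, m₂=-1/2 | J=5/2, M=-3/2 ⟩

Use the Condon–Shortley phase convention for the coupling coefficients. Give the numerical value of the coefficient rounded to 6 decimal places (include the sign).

-0.676123

√[6·1!1!4!/7! · 0!2!2!3!1!4!] = √(576/35)
  +(−1)^1/∏(1,0,1,1,0,3)! = -1/6  (running -1/6)
⟨..|..⟩ = √(576/35)·(-1/6) = -0.676123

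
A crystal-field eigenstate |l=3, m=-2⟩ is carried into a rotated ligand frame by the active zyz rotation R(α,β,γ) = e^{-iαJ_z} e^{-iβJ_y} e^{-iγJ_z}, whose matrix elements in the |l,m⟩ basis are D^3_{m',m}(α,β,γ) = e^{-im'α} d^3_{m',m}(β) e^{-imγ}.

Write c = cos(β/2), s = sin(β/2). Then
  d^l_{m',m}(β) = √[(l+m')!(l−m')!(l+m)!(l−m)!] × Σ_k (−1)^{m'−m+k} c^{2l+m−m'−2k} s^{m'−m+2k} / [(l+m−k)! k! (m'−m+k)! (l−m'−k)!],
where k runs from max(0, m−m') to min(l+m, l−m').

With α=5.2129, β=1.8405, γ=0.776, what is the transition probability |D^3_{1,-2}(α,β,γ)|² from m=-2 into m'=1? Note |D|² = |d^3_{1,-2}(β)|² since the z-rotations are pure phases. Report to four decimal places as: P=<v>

P=0.0094

First d^3_{1,-2}(β=1.8405), then the phase factors e^{-i(1)α} and e^{-i(-2)γ}:
With c≡cos(β/2)=0.605621 and s≡sin(β/2)=0.795753, N=[24·2·1·120]^{1/2}=75.894664
k∈{0,1} keeps every argument non-negative
  k=0: (−1)^3·75.8947/(12)·0.6056^3·0.7958^3 = -0.707894
  k=1: (−1)^4·75.8947/(24)·0.6056^1·0.7958^5 = +0.611072
d^3_{1,-2}(1.8405) = -0.707894 +0.611072 = -0.096822
|D^3_{1,-2}|² = |d^3_{1,-2}(β)|² = (-0.096822)² = 0.009374 (the z-rotation phases have unit modulus)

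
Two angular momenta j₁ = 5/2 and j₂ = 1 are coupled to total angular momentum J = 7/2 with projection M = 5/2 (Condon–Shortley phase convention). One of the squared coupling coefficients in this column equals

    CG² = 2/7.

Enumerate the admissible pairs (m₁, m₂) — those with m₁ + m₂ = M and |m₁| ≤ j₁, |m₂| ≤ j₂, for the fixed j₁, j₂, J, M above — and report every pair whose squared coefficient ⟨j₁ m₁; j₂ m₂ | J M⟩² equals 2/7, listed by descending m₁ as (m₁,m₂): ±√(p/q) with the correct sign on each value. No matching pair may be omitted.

(5/2,0): +√(2/7)

Admissible pairs with m₁+m₂ = M = 5/2: (3/2,1), (5/2,0)
  (m₁,m₂)=(5/2,0): CG² = 2/7, CG = +√(2/7)   ← matches the target
  (m₁,m₂)=(3/2,1): CG² = 5/7, CG = +√(5/7)
Pairs with CG² = 2/7: (5/2,0): +√(2/7)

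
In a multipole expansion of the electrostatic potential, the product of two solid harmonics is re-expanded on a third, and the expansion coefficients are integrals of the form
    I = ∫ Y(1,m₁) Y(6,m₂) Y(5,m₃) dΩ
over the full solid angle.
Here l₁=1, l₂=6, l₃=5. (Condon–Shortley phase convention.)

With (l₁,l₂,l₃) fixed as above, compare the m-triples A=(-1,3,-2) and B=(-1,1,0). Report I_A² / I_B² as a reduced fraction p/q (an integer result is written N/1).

l's match ⇒ only the (l;m) 3-j factors differ between A and B.
A: triangle coeff Δ(1,6,5) = 1/858; Σ_t [2,2]: t=2:+1/60480 = 1/60480; (3j)²=6/143 [(1 6 5; -1 3 -2)], sign=-1
B: triangle coeff Δ(1,6,5) = 1/858; Σ_t [2,2]: t=2:+1/28800 = 1/28800; (3j)²=7/286 [(1 6 5; -1 1 0)], sign=-1
I_A²/I_B² = (6/143)/(7/286) = 12/7

12/7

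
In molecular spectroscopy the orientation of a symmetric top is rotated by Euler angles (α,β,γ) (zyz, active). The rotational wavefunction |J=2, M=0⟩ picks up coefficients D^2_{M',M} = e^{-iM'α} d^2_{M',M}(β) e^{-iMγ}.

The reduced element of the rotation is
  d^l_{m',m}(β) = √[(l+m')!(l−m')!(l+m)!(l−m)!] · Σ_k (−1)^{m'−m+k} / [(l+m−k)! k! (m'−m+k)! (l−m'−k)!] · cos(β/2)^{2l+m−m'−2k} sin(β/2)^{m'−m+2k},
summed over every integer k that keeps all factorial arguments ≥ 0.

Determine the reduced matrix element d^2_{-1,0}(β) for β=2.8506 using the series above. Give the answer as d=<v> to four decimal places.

d^2_{-1,0}(β=2.8506) via the finite sum:
Half-angle: c=0.144984, s=0.989434. N=√(1·6·2·2)=4.898979
k∈{1,2} keeps every argument non-negative
  k=1: (−1)^0·4.8990/(2)·0.1450^3·0.9894^1 = +0.007386
  k=2: (−1)^1·4.8990/(2)·0.1450^1·0.9894^3 = -0.343997
d^2_{-1,0}(2.8506) = +0.007386 -0.343997 = -0.336611

d=-0.3366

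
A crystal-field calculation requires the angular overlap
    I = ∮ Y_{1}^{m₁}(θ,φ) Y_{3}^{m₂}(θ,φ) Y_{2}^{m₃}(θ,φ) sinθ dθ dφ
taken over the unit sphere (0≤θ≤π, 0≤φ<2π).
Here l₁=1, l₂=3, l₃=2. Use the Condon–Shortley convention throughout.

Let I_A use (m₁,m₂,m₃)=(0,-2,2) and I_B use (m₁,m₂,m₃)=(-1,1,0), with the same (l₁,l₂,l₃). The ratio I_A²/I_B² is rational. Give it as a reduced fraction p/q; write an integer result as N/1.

Same 1,3,2: normalisation and zero-m 3j drop out of the ratio.
A: Δ: 2! 0! 4! / 7! → 1/105; sum: t=1:−1/24 = -1/24; 3j²(1 3 2; 0 -2 2) = Δ·Π!·Σ² = 1/21  (sign -1)
B: Δ: 2! 0! 4! / 7! → 1/105; sum: t=2:+1/8 = 1/8; 3j²(1 3 2; -1 1 0) = Δ·Π!·Σ² = 2/35  (sign +1)
I_A²/I_B² = (1/21)/(2/35) = 5/6

5/6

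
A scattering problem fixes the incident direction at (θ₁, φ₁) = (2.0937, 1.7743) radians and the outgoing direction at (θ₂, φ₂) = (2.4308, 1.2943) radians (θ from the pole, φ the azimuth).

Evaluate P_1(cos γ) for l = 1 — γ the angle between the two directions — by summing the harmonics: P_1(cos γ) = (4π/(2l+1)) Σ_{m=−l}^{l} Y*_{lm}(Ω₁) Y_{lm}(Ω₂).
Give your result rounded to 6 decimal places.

Summing Y*_{l m}(θ₁,φ₁)·Y_{l m}(θ₂,φ₂) over m ∈ [−1, 1]; prefactor 4π/(2·1+1) = 4.188790:
  [-1]  conj(Y_{1,-1})(Ω₁) = (-0.060495, 0.293150) ; Y_{1,-1}(Ω₂) = (0.061535, -0.216851) ; Δ = (0.059847, 0.031157)
  [+0]  conj(Y_{1,0})(Ω₁) = (-0.244007, -0.000000) ; Y_{1,0}(Ω₂) = (-0.370285, 0.000000) ; Δ = (0.090352, 0.000000)
  [+1]  conj(Y_{1,1})(Ω₁) = (0.060495, 0.293150) ; Y_{1,1}(Ω₂) = (-0.061535, -0.216851) ; Δ = (0.059847, -0.031157)
Total Σ_m = (0.210047, 0.000000). Multiply by 4.188790: (0.879842, 0.000000). P_1(cos γ) = 0.879842

0.879842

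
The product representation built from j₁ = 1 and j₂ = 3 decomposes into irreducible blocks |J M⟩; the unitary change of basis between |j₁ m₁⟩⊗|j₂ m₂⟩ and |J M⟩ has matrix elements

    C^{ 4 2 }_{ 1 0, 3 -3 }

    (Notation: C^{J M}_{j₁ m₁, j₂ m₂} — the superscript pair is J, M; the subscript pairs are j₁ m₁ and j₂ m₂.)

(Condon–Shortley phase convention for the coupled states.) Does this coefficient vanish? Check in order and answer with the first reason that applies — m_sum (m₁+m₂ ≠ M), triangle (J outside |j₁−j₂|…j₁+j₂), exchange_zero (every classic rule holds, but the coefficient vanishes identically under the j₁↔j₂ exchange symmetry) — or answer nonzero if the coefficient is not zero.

m_sum

m-sum: m₁+m₂ = 0+(-3) = -3, M = 2  ✗ ⇒ coefficient is 0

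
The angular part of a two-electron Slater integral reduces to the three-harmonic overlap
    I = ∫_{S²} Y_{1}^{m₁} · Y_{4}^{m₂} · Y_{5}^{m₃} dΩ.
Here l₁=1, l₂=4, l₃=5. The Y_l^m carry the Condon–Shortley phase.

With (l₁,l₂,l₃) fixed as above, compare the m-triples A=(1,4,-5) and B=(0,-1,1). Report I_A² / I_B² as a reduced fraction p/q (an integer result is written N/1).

l's match ⇒ only the (l;m) 3-j factors differ between A and B.
A: triangle coeff Δ(1,4,5) = 1/495; Σ_t [0,0]: t=0:+1/80640 = 1/80640; (3j)²=1/11 [(1 4 5; 1 4 -5)], sign=+1
B: triangle coeff Δ(1,4,5) = 1/495; Σ_t [0,0]: t=0:+1/720 = 1/720; (3j)²=8/165 [(1 4 5; 0 -1 1)], sign=+1
I_A²/I_B² = (1/11)/(8/165) = 15/8

15/8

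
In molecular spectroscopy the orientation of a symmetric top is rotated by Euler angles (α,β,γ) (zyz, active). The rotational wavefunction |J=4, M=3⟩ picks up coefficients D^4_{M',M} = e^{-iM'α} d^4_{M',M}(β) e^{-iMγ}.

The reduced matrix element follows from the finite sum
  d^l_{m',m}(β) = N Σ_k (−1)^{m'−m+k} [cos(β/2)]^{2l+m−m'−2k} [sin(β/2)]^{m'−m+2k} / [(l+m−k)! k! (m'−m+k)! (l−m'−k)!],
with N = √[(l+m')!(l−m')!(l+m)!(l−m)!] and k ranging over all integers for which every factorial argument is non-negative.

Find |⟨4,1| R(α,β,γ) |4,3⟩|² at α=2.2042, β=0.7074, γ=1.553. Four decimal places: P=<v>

P=0.2515

Split into d^4_{1,3}(β=0.7074) × two z-phases.
Half-angle: c=0.938098, s=0.346371. N=√(120·6·5040·1)=1904.940944
The bounds max(0,m−m')=2 and min(l+m,l−m')=3 give 2 terms
  k=2: (−1)^0·1904.9409/(240)·0.9381^6·0.3464^2 = +0.648996
  k=3: (−1)^1·1904.9409/(144)·0.9381^4·0.3464^4 = -0.147461
d^4_{1,3}(0.7074) = +0.648996 -0.147461 = +0.501534
|D^4_{1,3}|² = |d^4_{1,3}(β)|² = (+0.501534)² = 0.251537 (the z-rotation phases have unit modulus)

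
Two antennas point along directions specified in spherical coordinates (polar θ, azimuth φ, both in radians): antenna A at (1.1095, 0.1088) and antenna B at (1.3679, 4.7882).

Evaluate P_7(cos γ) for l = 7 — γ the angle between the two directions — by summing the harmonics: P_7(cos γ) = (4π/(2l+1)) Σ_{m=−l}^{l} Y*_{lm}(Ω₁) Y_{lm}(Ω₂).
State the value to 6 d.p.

Expand P_7 via completeness: Σ_{m} conj(Y_{7,m}) at Ω₁ times Y_{7,m} at Ω₂ —
  m=-7: (0.167094, 0.159324) × (-0.218900, -0.373024) = (0.022855, -0.097206)  (running Σ = (0.022855, -0.097206))
  m=-6: (0.341107, 0.260822) × (-0.299076, 0.146269) = (-0.140167, -0.028112)  (running Σ = (-0.117313, -0.125318))
  m=-5: (0.284832, 0.172289) × (-0.057795, -0.145098) = (0.008537, -0.051286)  (running Σ = (-0.108776, -0.176604))
  m=-4: (-0.080832, -0.037581) × (-0.321134, 0.100481) = (0.029734, 0.003947)  (running Σ = (-0.079041, -0.172658))
  m=-3: (-0.335826, -0.113680) × (-0.013030, -0.056299) = (-0.002024, 0.020388)  (running Σ = (-0.081066, -0.152270))
  m=-2: (-0.064361, -0.014230) × (-0.322004, 0.049200) = (0.021425, 0.001416)  (running Σ = (-0.059641, -0.150854))
  m=-1: (0.321415, 0.035109) × (-0.001449, -0.019073) = (0.000204, -0.006181)  (running Σ = (-0.059437, -0.157036))
  m=0: (0.107680, -0.000000) × (-0.320923, 0.000000) = (-0.034557, 0.000000)  (running Σ = (-0.093994, -0.157036))
  m=1: (-0.321415, 0.035109) × (0.001449, -0.019073) = (0.000204, 0.006181)  (running Σ = (-0.093790, -0.150854))
  m=2: (-0.064361, 0.014230) × (-0.322004, -0.049200) = (0.021425, -0.001416)  (running Σ = (-0.072365, -0.152270))
  m=3: (0.335826, -0.113680) × (0.013030, -0.056299) = (-0.002024, -0.020388)  (running Σ = (-0.074390, -0.172658))
  m=4: (-0.080832, 0.037581) × (-0.321134, -0.100481) = (0.029734, -0.003947)  (running Σ = (-0.044656, -0.176604))
  m=5: (-0.284832, 0.172289) × (0.057795, -0.145098) = (0.008537, 0.051286)  (running Σ = (-0.036119, -0.125318))
  m=6: (0.341107, -0.260822) × (-0.299076, -0.146269) = (-0.140167, 0.028112)  (running Σ = (-0.176286, -0.097206))
  m=7: (-0.167094, 0.159324) × (0.218900, -0.373024) = (0.022855, 0.097206)  (running Σ = (-0.153431, 0.000000))
Total Σ_m = (-0.153431, 0.000000). Multiply by 0.837758: (-0.128538, 0.000000). P_7(cos γ) = -0.128538

-0.128538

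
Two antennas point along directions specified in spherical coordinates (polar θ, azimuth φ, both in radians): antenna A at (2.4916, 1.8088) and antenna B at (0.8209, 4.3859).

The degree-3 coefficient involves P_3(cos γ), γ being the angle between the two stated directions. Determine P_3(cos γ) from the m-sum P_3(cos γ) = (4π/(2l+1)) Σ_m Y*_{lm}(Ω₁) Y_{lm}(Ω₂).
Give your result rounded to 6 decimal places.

Expand P_3 via completeness: Σ_{m} conj(Y_{3,m}) at Ω₁ times Y_{3,m} at Ω₂ —
  m=-3: (0.06056 - 0.06989j) × (0.13572 - 0.09114j) = 0.00185 - 0.01500j  (running Σ = 0.00185 - 0.01500j)
  m=-2: (0.26485 + 0.13654j) × (-0.29625 - 0.22661j) = -0.04752 - 0.10047j  (running Σ = -0.04567 - 0.11547j)
  m=-1: (-0.10000 + 0.41222j) × (-0.10032 + 0.29627j) = -0.11209 - 0.07098j  (running Σ = -0.15776 - 0.18645j)
  m=0: (-0.05014 + 0.00000j) × (-0.17228 + 0.00000j) = 0.00864 + 0.00000j  (running Σ = -0.14913 - 0.18645j)
  m=1: (0.10000 + 0.41222j) × (0.10032 + 0.29627j) = -0.11209 + 0.07098j  (running Σ = -0.26122 - 0.11547j)
  m=2: (0.26485 - 0.13654j) × (-0.29625 + 0.22661j) = -0.04752 + 0.10047j  (running Σ = -0.30874 - 0.01500j)
  m=3: (-0.06056 - 0.06989j) × (-0.13572 - 0.09114j) = 0.00185 + 0.01500j  (running Σ = -0.30689 + 0.00000j)
Σ over m = -0.30689 + 0.00000j; ×(4π/7) → -0.55093 + 0.00000j. Real part: -0.550930

-0.550930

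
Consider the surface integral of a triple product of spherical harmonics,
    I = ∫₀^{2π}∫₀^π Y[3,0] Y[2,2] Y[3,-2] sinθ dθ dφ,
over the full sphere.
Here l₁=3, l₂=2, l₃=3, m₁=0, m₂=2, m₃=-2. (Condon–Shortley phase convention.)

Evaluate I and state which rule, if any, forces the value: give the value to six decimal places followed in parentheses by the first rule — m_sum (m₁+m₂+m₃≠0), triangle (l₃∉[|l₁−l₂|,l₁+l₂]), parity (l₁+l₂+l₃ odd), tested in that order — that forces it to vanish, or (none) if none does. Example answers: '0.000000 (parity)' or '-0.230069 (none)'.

-0.188063 (none)

m-sum 0 ✓  L=8 even ✓  1≤3≤5 ✓
Π(2lᵢ+1) = 7×5×7 = 245
triangle coeff Δ(3,2,3) = 1/3780
Σ_t [0,2]: t=0:+1/24 t=1:−1/4 t=2:+1/24 = -1/6
(3j)²=4/105 [(3 2 3; 0 0 0)], sign=+1
Σ_t [2,2]: t=2:+1/24 = 1/24
(3j)²=1/21 [(3 2 3; 0 2 -2)], sign=-1
⇒ 4πI² = 4/9
I = (-1)√(4/9/(4π)) = -0.18806319
No selection rule forces the value: the integral is nonzero (none).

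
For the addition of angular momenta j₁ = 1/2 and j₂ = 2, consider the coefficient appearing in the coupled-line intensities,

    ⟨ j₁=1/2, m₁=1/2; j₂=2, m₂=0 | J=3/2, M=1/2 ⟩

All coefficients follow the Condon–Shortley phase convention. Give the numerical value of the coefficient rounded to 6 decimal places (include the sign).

j₁+j₂−J=1  J+j₁−j₂=0  J−j₁+j₂=3  j₁+j₂+J+1=5
(j₁±m₁, j₂±m₂, J±M) = (1,0,2,2,2,1)
P² = 8/5
sum k=0..0:
  [0] +1/2 = 1/2
S = 1/2
C² = P²·S² = 2/5 ; C = +0.632456

+0.632456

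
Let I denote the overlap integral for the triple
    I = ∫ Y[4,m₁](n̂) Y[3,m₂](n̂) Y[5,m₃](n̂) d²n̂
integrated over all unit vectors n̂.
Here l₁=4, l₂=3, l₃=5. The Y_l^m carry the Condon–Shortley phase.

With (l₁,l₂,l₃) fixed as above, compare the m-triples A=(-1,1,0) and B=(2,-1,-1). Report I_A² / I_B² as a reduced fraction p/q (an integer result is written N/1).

Shared (l₁,l₂,l₃)=(4,3,5): N and (l;000)² cancel in I_A²/I_B².
A: Δ = 2!·6!·4!/13! = 1/180180; Racah Σ t=0..2: t=0:+1/5760 t=1:−1/288 t=2:+1/288 = 1/5760; ⇒ 3j(4 3 5; -1 1 0)² = 1/12012, sgn -1
B: Δ = 2!·6!·4!/13! = 1/180180; Racah Σ t=0..2: t=0:+1/384 t=1:−1/720 t=2:+1/34560 = 43/34560; ⇒ 3j(4 3 5; 2 -1 -1)² = 1849/180180, sgn +1
I_A²/I_B² = (1/12012)/(1849/180180) = 15/1849

15/1849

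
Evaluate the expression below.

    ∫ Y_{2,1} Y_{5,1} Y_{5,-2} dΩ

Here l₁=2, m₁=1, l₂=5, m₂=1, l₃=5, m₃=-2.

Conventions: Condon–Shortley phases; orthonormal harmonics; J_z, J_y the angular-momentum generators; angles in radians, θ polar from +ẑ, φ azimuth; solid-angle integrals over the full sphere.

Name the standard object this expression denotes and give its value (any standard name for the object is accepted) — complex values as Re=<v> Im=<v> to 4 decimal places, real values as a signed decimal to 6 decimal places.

Gaunt coefficient, +0.104819

This is a Gaunt coefficient — the integral of a triple product of spherical harmonics over the sphere.
m-sum 0 ✓  L=12 even ✓  3≤5≤7 ✓
Π(2lᵢ+1) = 5×11×11 = 605
triangle coeff Δ(2,5,5) = 1/38610
Σ_t [0,2]: t=0:+1/2880 t=1:−1/576 t=2:+1/2880 = -1/960
(3j)²=10/429 [(2 5 5; 0 0 0)], sign=+1
Σ_t [0,1]: t=0:+1/2880 t=1:−1/1440 = -1/2880
(3j)²=7/715 [(2 5 5; 1 1 -2)], sign=+1
⇒ 4πI² = 70/507
I = (+1)√(70/507/(4π)) = 0.10481902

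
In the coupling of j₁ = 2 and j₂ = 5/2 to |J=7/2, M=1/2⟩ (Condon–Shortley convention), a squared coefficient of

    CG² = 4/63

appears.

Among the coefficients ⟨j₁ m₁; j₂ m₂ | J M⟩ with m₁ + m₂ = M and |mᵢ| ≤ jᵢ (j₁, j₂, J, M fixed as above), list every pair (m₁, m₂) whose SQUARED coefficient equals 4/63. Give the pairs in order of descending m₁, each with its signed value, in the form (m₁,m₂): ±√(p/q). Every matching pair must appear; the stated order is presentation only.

(-2,5/2): −√(4/63)

Admissible pairs with m₁+m₂ = M = 1/2: (-2,5/2), (-1,3/2), (0,1/2), (1,-1/2), (2,-3/2)
  (m₁,m₂)=(2,-3/2): CG² = 64/315, CG = +√(64/315)
  (m₁,m₂)=(1,-1/2): CG² = 14/45, CG = +√(14/45)
  (m₁,m₂)=(0,1/2): CG² = 4/105, CG = −√(4/105)
  (m₁,m₂)=(-1,3/2): CG² = 121/315, CG = −√(121/315)
  (m₁,m₂)=(-2,5/2): CG² = 4/63, CG = −√(4/63)   ← matches the target
Pairs with CG² = 4/63: (-2,5/2): −√(4/63)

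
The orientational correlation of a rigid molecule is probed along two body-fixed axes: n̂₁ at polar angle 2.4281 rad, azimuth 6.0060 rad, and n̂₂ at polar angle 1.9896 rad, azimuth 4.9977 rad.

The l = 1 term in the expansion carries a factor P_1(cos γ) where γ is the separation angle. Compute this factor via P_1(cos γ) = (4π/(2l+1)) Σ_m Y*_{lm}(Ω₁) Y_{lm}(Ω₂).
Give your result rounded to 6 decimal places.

Summing Y*_{l m}(θ₁,φ₁)·Y_{l m}(θ₂,φ₂) over m ∈ [−1, 1]; prefactor 4π/(2·1+1) = 4.188790:
  [-1]  conj(Y_{1,-1})(Ω₁) = +0.217487-0.061877i ; Y_{1,-1}(Ω₂) = +0.088837+0.302875i ; Δ = +0.038062+0.060375i
  [+0]  conj(Y_{1,0})(Ω₁) = -0.369423-0.000000i ; Y_{1,0}(Ω₂) = -0.198699+0.000000i ; Δ = +0.073404+0.000000i
  [+1]  conj(Y_{1,1})(Ω₁) = -0.217487-0.061877i ; Y_{1,1}(Ω₂) = -0.088837+0.302875i ; Δ = +0.038062-0.060375i
Σ over m = +0.149528+0.000000i; ×(4π/3) → +0.626342+0.000000i. Real part: 0.626342

0.626342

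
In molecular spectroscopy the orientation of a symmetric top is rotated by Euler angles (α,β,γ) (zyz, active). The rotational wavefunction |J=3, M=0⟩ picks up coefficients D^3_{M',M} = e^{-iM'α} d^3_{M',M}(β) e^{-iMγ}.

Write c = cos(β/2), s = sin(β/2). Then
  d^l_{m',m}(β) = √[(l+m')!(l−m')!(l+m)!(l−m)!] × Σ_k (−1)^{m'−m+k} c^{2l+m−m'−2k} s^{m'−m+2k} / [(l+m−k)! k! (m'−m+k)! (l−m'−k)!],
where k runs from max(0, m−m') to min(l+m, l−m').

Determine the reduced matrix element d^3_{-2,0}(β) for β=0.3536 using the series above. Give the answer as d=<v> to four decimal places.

d=0.1540

d^3_{-2,0}(β=0.3536) via the finite sum:
Half-angle: c=0.984412, s=0.175880. N=√(1·120·6·6)=65.726707
Admissible k: 2..3 (factorial args all ≥0)
  k=2: (−1)^0·65.7267/(12)·0.9844^4·0.1759^2 = +0.159112
  k=3: (−1)^1·65.7267/(12)·0.9844^2·0.1759^4 = -0.005079
d^3_{-2,0}(0.3536) = +0.159112 -0.005079 = +0.154033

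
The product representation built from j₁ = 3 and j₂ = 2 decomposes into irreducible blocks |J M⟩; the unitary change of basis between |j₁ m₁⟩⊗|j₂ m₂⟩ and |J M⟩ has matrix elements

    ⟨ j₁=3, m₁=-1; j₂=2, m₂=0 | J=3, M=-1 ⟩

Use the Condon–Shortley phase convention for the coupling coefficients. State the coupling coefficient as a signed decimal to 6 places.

-0.387298

j₁+j₂−J=2  J+j₁−j₂=4  J−j₁+j₂=2  j₁+j₂+J+1=9
(j₁±m₁, j₂±m₂, J±M) = (2,4,2,2,2,4)
P² = 256/15
sum k=0..2:
  [0] +1/96 = 1/96
  [1] −1/6 = -1/6
  [2] +1/16 = 1/16
S = -3/32
C² = P²·S² = 3/20 ; C = -0.387298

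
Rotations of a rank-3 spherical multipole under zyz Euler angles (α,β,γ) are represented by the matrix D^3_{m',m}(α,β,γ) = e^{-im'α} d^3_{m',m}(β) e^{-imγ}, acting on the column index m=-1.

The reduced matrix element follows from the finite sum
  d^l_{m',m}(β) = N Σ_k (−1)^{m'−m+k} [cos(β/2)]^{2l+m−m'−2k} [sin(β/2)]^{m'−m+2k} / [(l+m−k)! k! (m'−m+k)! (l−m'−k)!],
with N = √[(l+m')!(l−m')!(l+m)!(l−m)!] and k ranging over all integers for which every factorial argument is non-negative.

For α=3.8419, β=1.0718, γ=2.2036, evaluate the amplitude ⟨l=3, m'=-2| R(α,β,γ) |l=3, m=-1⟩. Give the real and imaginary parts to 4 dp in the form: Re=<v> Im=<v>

Re=-0.2001 Im=-0.0998

D^3_{-2,-1}(3.8419,1.0718,2.2036) = e^{-i·-2·3.8419}·d^3_{-2,-1}(1.0718)·e^{-i·-1·2.2036}. Compute d first:
c=cos(1.071800/2)=0.859809, s=sin(1.071800/2)=0.510615; N=√[1·120·2·24]=75.894664
k: max(0,(-1)−(-2))=1 … min(3+(-1),3−(-2))=2
  k=1: (−1)^0·75.8947/(24)·0.8598^5·0.5106^1 = +0.758760
  k=2: (−1)^1·75.8947/(12)·0.8598^3·0.5106^3 = -0.535202
d^3_{-2,-1}(1.0718) = +0.758760 -0.535202 = +0.223559
D = (+0.169361+0.985554i)·(+0.223559)·(-0.591408+0.806373i) = -0.200059-0.099773i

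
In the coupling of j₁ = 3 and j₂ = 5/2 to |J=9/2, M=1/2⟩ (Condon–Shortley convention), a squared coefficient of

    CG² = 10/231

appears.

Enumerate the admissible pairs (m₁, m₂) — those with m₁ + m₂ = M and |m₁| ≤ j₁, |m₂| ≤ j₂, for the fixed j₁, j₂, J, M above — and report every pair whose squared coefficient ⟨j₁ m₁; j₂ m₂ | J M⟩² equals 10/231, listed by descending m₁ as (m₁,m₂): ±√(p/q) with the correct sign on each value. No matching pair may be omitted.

Admissible pairs with m₁+m₂ = M = 1/2: (-2,5/2), (-1,3/2), (0,1/2), (1,-1/2), (2,-3/2), (3,-5/2)
  (m₁,m₂)=(3,-5/2): CG² = 5/231, CG = +√(5/231)
  (m₁,m₂)=(2,-3/2): CG² = 361/1386, CG = +√(361/1386)
  (m₁,m₂)=(1,-1/2): CG² = 160/693, CG = +√(160/693)
  (m₁,m₂)=(0,1/2): CG² = 10/231, CG = −√(10/231)   ← matches the target
  (m₁,m₂)=(-1,3/2): CG² = 35/99, CG = −√(35/99)
  (m₁,m₂)=(-2,5/2): CG² = 125/1386, CG = −√(125/1386)
Pairs with CG² = 10/231: (0,1/2): −√(10/231)

(0,1/2): −√(10/231)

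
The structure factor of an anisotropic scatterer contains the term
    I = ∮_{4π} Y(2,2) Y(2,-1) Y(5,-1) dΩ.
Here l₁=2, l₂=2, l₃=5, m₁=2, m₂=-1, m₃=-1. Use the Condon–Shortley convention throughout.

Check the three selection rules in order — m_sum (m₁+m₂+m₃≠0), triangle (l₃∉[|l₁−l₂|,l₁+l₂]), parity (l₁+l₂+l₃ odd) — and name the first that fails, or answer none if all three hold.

triangle

azimuthal sum: 2 − 1 − 1 = 0  ✓
l₃ must lie in [0,4]; have l₃=5  ✗
L = 2 + 2 + 5 = 9 (odd)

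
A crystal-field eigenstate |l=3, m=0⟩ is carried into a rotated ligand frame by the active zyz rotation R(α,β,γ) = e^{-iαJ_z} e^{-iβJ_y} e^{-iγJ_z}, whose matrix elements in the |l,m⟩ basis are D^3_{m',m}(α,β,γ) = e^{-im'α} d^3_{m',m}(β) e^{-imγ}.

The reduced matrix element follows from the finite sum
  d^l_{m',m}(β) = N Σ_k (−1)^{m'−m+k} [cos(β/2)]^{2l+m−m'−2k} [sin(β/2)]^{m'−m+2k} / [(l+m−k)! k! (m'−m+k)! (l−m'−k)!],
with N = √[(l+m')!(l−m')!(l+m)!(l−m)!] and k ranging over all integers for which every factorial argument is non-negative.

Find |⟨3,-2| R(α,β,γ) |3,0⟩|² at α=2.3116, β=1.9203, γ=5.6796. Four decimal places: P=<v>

D^3_{-2,0}(2.3116,1.9203,5.6796) = e^{-i·-2·2.3116}·d^3_{-2,0}(1.9203)·e^{-i·0·5.6796}. Compute d first:
Half-angle: c=0.573397, s=0.819278. N=√(1·120·6·6)=65.726707
The bounds max(0,m−m')=2 and min(l+m,l−m')=3 give 2 terms
  k=2: (−1)^0·65.7267/(12)·0.5734^4·0.8193^2 = +0.397415
  k=3: (−1)^1·65.7267/(12)·0.5734^2·0.8193^4 = -0.811327
d^3_{-2,0}(1.9203) = +0.397415 -0.811327 = -0.413912
|D^3_{-2,0}|² = |d^3_{-2,0}(β)|² = (-0.413912)² = 0.171323 (the z-rotation phases have unit modulus)

P=0.1713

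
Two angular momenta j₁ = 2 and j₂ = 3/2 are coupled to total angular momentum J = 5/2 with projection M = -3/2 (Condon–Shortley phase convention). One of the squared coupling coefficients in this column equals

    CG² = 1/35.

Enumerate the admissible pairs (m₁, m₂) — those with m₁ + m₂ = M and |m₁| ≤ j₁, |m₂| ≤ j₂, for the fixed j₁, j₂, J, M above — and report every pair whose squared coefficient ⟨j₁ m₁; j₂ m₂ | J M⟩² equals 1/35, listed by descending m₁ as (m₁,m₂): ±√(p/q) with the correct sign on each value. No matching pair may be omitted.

(-1,-1/2): −√(1/35)

Admissible pairs with m₁+m₂ = M = -3/2: (-2,1/2), (-1,-1/2), (0,-3/2)
  (m₁,m₂)=(0,-3/2): CG² = 18/35, CG = +√(18/35)
  (m₁,m₂)=(-1,-1/2): CG² = 1/35, CG = −√(1/35)   ← matches the target
  (m₁,m₂)=(-2,1/2): CG² = 16/35, CG = −√(16/35)
Pairs with CG² = 1/35: (-1,-1/2): −√(1/35)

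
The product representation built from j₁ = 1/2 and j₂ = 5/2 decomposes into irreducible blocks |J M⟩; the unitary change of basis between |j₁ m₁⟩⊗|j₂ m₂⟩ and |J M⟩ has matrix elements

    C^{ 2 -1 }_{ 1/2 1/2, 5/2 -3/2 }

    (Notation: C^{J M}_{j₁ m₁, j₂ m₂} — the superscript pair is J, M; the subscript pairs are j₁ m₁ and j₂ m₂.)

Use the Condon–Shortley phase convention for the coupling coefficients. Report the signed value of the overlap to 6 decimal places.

j₁+j₂−J=1  J+j₁−j₂=0  J−j₁+j₂=4  j₁+j₂+J+1=6
(j₁±m₁, j₂±m₂, J±M) = (1,0,1,4,1,3)
P² = 24
sum k=0..0:
  [0] +1/6 = 1/6
S = 1/6
C² = P²·S² = 2/3 ; C = +0.816497

+0.816497  (= +√(2/3))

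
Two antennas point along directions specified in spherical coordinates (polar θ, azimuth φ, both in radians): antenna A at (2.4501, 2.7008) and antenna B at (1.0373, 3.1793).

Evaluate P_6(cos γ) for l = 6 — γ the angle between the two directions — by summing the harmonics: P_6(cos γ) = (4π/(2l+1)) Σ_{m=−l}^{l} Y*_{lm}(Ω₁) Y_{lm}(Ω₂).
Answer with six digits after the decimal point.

-0.254071

Addition theorem: P_6(cos γ) = (4π/13) Σ_m Y*_{lm}(Ω₁) Y_{lm}(Ω₂), m = −6…6:
  term(m=-6) = (-0.006162, -0.001709)   from Y*(Ω₁)=(-0.028557, -0.015483), Y(Ω₂)=(0.191838, -0.044158)
  term(m=-5) = (0.040091, 0.037281)   from Y*(Ω₁)=(-0.080429, -0.109580), Y(Ω₂)=(-0.395623, 0.075486)
  term(m=-4) = (-0.039696, -0.111085)   from Y*(Ω₁)=(-0.062342, -0.320059), Y(Ω₂)=(0.357667, -0.054360)
  term(m=-3) = (0.002031, -0.014921)   from Y*(Ω₁)=(0.112830, -0.444810), Y(Ω₂)=(0.032605, -0.003704)
  term(m=-2) = (-0.051687, 0.073358)   from Y*(Ω₁)=(0.163219, -0.198078), Y(Ω₂)=(-0.348641, 0.026343)
  term(m=-1) = (-0.021127, 0.010959)   from Y*(Ω₁)=(-0.216394, 0.102084), Y(Ω₂)=(0.099402, -0.003750)
  term(m=+0) = (-0.109740, -0.000000)   from Y*(Ω₁)=(-0.339670, -0.000000), Y(Ω₂)=(0.323077, 0.000000)
  term(m=+1) = (-0.021127, -0.010959)   from Y*(Ω₁)=(0.216394, 0.102084), Y(Ω₂)=(-0.099402, -0.003750)
  term(m=+2) = (-0.051687, -0.073358)   from Y*(Ω₁)=(0.163219, 0.198078), Y(Ω₂)=(-0.348641, -0.026343)
  term(m=+3) = (0.002031, 0.014921)   from Y*(Ω₁)=(-0.112830, -0.444810), Y(Ω₂)=(-0.032605, -0.003704)
  term(m=+4) = (-0.039696, 0.111085)   from Y*(Ω₁)=(-0.062342, 0.320059), Y(Ω₂)=(0.357667, 0.054360)
  term(m=+5) = (0.040091, -0.037281)   from Y*(Ω₁)=(0.080429, -0.109580), Y(Ω₂)=(0.395623, 0.075486)
  term(m=+6) = (-0.006162, 0.001709)   from Y*(Ω₁)=(-0.028557, 0.015483), Y(Ω₂)=(0.191838, 0.044158)
Σ over m = (-0.262838, 0.000000); ×(4π/13) → (-0.254071, 0.000000). Real part: -0.254071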